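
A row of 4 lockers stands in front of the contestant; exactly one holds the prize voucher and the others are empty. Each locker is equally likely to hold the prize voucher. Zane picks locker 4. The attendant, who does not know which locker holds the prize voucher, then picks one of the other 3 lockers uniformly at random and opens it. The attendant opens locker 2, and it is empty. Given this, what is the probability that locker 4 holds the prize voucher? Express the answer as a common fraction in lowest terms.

1/3

Condition on the true location of the prize voucher.
If it is in any of lockers 1, 3, and 4 (prior 1/4 each): the attendant picks locker 2 with probability 1/3 regardless, and it is not the prize; weight (1/4)·(1/3) = 1/12 each.
If it is in locker 2 (prior 1/4): the attendant opened locker 2, so this case is ruled out; weight (1/4)·0 = 0.
The weights sum to 1/4.
So P(the prize voucher in locker 4 | the attendant opened locker 2) = (1/12) / (1/4) = 1/3.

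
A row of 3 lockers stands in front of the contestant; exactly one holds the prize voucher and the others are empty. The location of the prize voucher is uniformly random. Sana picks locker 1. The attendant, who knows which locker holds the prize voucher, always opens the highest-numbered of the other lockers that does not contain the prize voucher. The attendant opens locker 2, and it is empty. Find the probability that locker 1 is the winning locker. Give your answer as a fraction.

Apply Bayes' rule, conditioning on where the prize voucher actually is.
If it is in locker 1 (prior 1/3): the attendant would have opened locker 3 instead, probability 0; weight (1/3)·0 = 0.
If it is in locker 2 (prior 1/3): the attendant opened locker 2, so this case is ruled out; weight (1/3)·0 = 0.
If it is in locker 3 (prior 1/3): locker 2 is the highest-numbered option available, probability 1; weight (1/3)·1 = 1/3.
The weights sum to 1/3.
So P(the prize voucher in locker 1 | the attendant opened locker 2) = 0 / (1/3) = 0.

0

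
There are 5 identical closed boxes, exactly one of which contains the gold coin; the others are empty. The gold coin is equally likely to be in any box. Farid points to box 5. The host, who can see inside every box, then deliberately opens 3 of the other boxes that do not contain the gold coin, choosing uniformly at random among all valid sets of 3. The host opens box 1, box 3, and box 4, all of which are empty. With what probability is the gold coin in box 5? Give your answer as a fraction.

Consider each possible location of the gold coin in turn.
If it is in any of boxes 1, 3, and 4 (prior 1/5 each): that box was opened and seen not to hold the prize — ruled out; weight (1/5)·0 = 0 each.
If it is in box 2 (prior 1/5): the host has no choice, probability 1; weight (1/5)·1 = 1/5.
If it is in box 5 (prior 1/5): the host has 4 equally likely choices, so probability 1/4; weight (1/5)·(1/4) = 1/20.
The weights sum to 1/4.
So P(the gold coin in box 5 | the host opened box 1, box 3, and box 4) = (1/20) / (1/4) = 1/5.

1/5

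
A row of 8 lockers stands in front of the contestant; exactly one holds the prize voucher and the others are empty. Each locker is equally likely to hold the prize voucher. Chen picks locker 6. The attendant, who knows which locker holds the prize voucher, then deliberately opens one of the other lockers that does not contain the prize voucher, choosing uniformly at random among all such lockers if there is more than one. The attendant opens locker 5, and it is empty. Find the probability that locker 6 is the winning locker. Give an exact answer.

1/8

Apply Bayes' rule, conditioning on where the prize voucher actually is.
If it is in any of lockers 1, 2, 3, 4, 7, and 8 (prior 1/8 each): the attendant has 6 equally likely choices, so probability 1/6; weight (1/8)·(1/6) = 1/48 each.
If it is in locker 5 (prior 1/8): the attendant opened locker 5, so this case is ruled out; weight (1/8)·0 = 0.
If it is in locker 6 (prior 1/8): the attendant has 7 equally likely choices, so probability 1/7; weight (1/8)·(1/7) = 1/56.
The weights sum to 1/7.
So P(the prize voucher in locker 6 | the attendant opened locker 5) = (1/56) / (1/7) = 1/8.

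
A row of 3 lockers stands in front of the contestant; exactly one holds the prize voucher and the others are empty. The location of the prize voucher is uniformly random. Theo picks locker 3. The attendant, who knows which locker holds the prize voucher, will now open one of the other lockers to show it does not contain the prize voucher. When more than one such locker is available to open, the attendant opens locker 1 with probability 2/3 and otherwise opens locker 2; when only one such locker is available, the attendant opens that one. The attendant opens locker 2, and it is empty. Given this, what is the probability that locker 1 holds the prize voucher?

Condition on the true location of the prize voucher.
If it is in locker 1 (prior 1/3): only locker 2 is available, probability 1; weight (1/3)·1 = 1/3.
If it is in locker 2 (prior 1/3): the attendant opened locker 2, so this case is ruled out; weight (1/3)·0 = 0.
If it is in locker 3 (prior 1/3): locker 1 is available but not opened, probability 1/3; weight (1/3)·(1/3) = 1/9.
The weights sum to 4/9.
So P(the prize voucher in locker 1 | the attendant opened locker 2) = (1/3) / (4/9) = 3/4.

3/4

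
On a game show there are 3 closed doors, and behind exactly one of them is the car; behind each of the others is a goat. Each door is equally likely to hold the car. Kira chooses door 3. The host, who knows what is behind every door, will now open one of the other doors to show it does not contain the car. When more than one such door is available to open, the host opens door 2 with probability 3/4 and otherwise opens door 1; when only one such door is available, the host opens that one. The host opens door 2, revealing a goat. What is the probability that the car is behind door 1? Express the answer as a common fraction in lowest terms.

Condition on the true location of the car.
If it is behind door 1 (prior 1/3): only door 2 is available, probability 1; weight (1/3)·1 = 1/3.
If it is behind door 2 (prior 1/3): the host opened door 2, so this case is ruled out; weight (1/3)·0 = 0.
If it is behind door 3 (prior 1/3): door 2 is available, opened with probability 3/4; weight (1/3)·(3/4) = 1/4.
The weights sum to 7/12.
So P(the car behind door 1 | the host opened door 2) = (1/3) / (7/12) = 4/7.

4/7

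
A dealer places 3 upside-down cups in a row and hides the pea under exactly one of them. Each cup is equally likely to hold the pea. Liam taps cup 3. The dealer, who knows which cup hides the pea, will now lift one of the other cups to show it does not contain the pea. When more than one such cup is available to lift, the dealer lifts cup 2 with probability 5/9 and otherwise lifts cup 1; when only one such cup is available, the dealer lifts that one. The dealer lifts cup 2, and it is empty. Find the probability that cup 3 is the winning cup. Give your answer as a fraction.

Apply Bayes' rule, conditioning on where the pea actually is.
If it is under cup 1 (prior 1/3): only cup 2 is available, probability 1; weight (1/3)·1 = 1/3.
If it is under cup 2 (prior 1/3): the dealer opened cup 2, so this case is ruled out; weight (1/3)·0 = 0.
If it is under cup 3 (prior 1/3): cup 2 is available, opened with probability 5/9; weight (1/3)·(5/9) = 5/27.
The weights sum to 14/27.
So P(the pea under cup 3 | the dealer opened cup 2) = (5/27) / (14/27) = 5/14.

5/14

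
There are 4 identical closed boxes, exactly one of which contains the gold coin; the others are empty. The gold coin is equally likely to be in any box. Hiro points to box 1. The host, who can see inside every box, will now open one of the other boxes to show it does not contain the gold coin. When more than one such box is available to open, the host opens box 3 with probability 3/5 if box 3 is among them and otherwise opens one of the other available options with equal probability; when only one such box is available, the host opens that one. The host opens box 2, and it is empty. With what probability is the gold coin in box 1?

2/11

Condition on the true location of the gold coin.
If it is in box 1 (prior 1/4): box 3 is available but not opened; box 2 gets probability (1 − 3/5)/2 = 1/5; weight (1/4)·(1/5) = 1/20.
If it is in box 2 (prior 1/4): the host opened box 2, so this case is ruled out; weight (1/4)·0 = 0.
If it is in box 3 (prior 1/4): box 3 holds the prize so is unavailable; the host chooses uniformly among the 2 others, probability 1/2; weight (1/4)·(1/2) = 1/8.
If it is in box 4 (prior 1/4): box 3 is available but not opened, probability 2/5; weight (1/4)·(2/5) = 1/10.
The weights sum to 11/40.
So P(the gold coin in box 1 | the host opened box 2) = (1/20) / (11/40) = 2/11.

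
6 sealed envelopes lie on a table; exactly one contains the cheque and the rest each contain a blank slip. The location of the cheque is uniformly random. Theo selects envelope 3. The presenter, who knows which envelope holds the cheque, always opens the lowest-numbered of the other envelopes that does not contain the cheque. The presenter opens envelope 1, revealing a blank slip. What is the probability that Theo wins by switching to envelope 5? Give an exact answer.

1/5

Consider each possible location of the cheque in turn.
If it is in envelope 1 (prior 1/6): the presenter opened envelope 1, so this case is ruled out; weight (1/6)·0 = 0.
If it is in any of envelopes 2, 3, 4, 5, and 6 (prior 1/6 each): envelope 1 is the lowest-numbered option available, probability 1; weight (1/6)·1 = 1/6 each.
The weights sum to 5/6.
So P(the cheque in envelope 5 | the presenter opened envelope 1) = (1/6) / (5/6) = 1/5.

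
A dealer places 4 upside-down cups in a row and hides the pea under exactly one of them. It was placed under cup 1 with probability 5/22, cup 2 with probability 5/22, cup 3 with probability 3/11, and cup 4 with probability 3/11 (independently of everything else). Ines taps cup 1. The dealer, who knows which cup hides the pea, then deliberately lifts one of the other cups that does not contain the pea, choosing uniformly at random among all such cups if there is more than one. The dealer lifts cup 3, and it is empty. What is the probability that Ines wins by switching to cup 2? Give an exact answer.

15/43

Apply Bayes' rule, conditioning on where the pea actually is.
If it is under cup 1 (prior 5/22): the dealer has 3 equally likely choices, so probability 1/3; weight (5/22)·(1/3) = 5/66.
If it is under cup 2 (prior 5/22): the dealer has 2 equally likely choices, so probability 1/2; weight (5/22)·(1/2) = 5/44.
If it is under cup 3 (prior 3/11): the dealer opened cup 3, so this case is ruled out; weight (3/11)·0 = 0.
If it is under cup 4 (prior 3/11): the dealer has 2 equally likely choices, so probability 1/2; weight (3/11)·(1/2) = 3/22.
The weights sum to 43/132.
So P(the pea under cup 2 | the dealer opened cup 3) = (5/44) / (43/132) = 15/43.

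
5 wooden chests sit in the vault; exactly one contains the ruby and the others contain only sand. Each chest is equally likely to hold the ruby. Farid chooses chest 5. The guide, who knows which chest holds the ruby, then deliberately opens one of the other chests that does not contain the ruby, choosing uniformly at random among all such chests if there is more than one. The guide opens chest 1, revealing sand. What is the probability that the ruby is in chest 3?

4/15

Apply Bayes' rule, conditioning on where the ruby actually is.
If it is in chest 1 (prior 1/5): the guide opened chest 1, so this case is ruled out; weight (1/5)·0 = 0.
If it is in any of chests 2, 3, and 4 (prior 1/5 each): the guide has 3 equally likely choices, so probability 1/3; weight (1/5)·(1/3) = 1/15 each.
If it is in chest 5 (prior 1/5): the guide has 4 equally likely choices, so probability 1/4; weight (1/5)·(1/4) = 1/20.
The weights sum to 1/4.
So P(the ruby in chest 3 | the guide opened chest 1) = (1/15) / (1/4) = 4/15.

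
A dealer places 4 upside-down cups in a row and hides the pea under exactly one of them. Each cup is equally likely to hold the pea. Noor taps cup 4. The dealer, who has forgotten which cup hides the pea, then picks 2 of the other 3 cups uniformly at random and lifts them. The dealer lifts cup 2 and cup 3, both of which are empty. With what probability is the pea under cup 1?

Condition on the true location of the pea.
If it is under either of cups 1 and 4 (prior 1/4 each): the dealer picks exactly this set with probability 1/3 regardless, and none is the prize; weight (1/4)·(1/3) = 1/12 each.
If it is under either of cups 2 and 3 (prior 1/4 each): that cup was opened and seen not to hold the prize — ruled out; weight (1/4)·0 = 0 each.
The weights sum to 1/6.
So P(the pea under cup 1 | the dealer opened cup 2 and cup 3) = (1/12) / (1/6) = 1/2.

1/2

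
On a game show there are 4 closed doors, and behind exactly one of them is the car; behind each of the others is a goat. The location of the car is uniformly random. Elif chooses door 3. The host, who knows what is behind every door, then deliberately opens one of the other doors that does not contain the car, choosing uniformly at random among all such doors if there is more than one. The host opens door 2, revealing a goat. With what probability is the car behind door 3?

1/4

Consider each possible location of the car in turn.
If it is behind either of doors 1 and 4 (prior 1/4 each): the host has 2 equally likely choices, so probability 1/2; weight (1/4)·(1/2) = 1/8 each.
If it is behind door 2 (prior 1/4): the host opened door 2, so this case is ruled out; weight (1/4)·0 = 0.
If it is behind door 3 (prior 1/4): the host has 3 equally likely choices, so probability 1/3; weight (1/4)·(1/3) = 1/12.
The weights sum to 1/3.
So P(the car behind door 3 | the host opened door 2) = (1/12) / (1/3) = 1/4.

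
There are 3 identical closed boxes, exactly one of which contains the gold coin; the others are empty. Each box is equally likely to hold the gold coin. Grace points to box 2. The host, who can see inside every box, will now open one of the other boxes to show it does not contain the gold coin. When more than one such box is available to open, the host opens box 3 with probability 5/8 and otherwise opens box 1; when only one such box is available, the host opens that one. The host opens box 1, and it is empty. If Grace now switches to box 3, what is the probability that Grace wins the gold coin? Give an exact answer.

8/11

Consider each possible location of the gold coin in turn.
If it is in box 1 (prior 1/3): the host opened box 1, so this case is ruled out; weight (1/3)·0 = 0.
If it is in box 2 (prior 1/3): box 3 is available but not opened, probability 3/8; weight (1/3)·(3/8) = 1/8.
If it is in box 3 (prior 1/3): only box 1 is available, probability 1; weight (1/3)·1 = 1/3.
The weights sum to 11/24.
So P(the gold coin in box 3 | the host opened box 1) = (1/3) / (11/24) = 8/11.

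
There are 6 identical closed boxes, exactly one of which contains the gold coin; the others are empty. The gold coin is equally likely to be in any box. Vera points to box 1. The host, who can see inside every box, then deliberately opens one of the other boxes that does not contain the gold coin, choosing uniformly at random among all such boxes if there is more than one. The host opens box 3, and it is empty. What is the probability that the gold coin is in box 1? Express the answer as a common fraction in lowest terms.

Condition on the true location of the gold coin.
If it is in box 1 (prior 1/6): the host has 5 equally likely choices, so probability 1/5; weight (1/6)·(1/5) = 1/30.
If it is in any of boxes 2, 4, 5, and 6 (prior 1/6 each): the host has 4 equally likely choices, so probability 1/4; weight (1/6)·(1/4) = 1/24 each.
If it is in box 3 (prior 1/6): the host opened box 3, so this case is ruled out; weight (1/6)·0 = 0.
The weights sum to 1/5.
So P(the gold coin in box 1 | the host opened box 3) = (1/30) / (1/5) = 1/6.

1/6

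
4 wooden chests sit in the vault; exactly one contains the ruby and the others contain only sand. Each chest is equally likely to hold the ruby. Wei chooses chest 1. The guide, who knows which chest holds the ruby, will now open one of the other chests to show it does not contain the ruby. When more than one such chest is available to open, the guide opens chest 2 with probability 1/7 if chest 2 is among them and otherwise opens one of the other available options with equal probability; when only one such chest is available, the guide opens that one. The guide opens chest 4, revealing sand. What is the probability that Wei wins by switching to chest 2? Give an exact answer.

7/25

Condition on the true location of the ruby.
If it is in chest 1 (prior 1/4): chest 2 is available but not opened; chest 4 gets probability (1 − 1/7)/2 = 3/7; weight (1/4)·(3/7) = 3/28.
If it is in chest 2 (prior 1/4): chest 2 holds the prize so is unavailable; the guide chooses uniformly among the 2 others, probability 1/2; weight (1/4)·(1/2) = 1/8.
If it is in chest 3 (prior 1/4): chest 2 is available but not opened, probability 6/7; weight (1/4)·(6/7) = 3/14.
If it is in chest 4 (prior 1/4): the guide opened chest 4, so this case is ruled out; weight (1/4)·0 = 0.
The weights sum to 25/56.
So P(the ruby in chest 2 | the guide opened chest 4) = (1/8) / (25/56) = 7/25.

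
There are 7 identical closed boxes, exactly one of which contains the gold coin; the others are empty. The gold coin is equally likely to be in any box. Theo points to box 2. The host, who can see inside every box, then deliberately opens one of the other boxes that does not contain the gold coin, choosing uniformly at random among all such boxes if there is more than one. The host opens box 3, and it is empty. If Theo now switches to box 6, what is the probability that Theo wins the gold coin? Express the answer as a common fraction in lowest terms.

Consider each possible location of the gold coin in turn.
If it is in any of boxes 1, 4, 5, 6, and 7 (prior 1/7 each): the host has 5 equally likely choices, so probability 1/5; weight (1/7)·(1/5) = 1/35 each.
If it is in box 2 (prior 1/7): the host has 6 equally likely choices, so probability 1/6; weight (1/7)·(1/6) = 1/42.
If it is in box 3 (prior 1/7): the host opened box 3, so this case is ruled out; weight (1/7)·0 = 0.
The weights sum to 1/6.
So P(the gold coin in box 6 | the host opened box 3) = (1/35) / (1/6) = 6/35.

6/35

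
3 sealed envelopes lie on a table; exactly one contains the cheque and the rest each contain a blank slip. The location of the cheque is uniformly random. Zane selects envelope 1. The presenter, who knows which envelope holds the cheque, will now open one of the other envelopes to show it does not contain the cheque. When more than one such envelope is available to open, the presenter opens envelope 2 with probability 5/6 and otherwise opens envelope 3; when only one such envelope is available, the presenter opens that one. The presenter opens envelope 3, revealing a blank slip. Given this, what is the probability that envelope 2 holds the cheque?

6/7

Condition on the true location of the cheque.
If it is in envelope 1 (prior 1/3): envelope 2 is available but not opened, probability 1/6; weight (1/3)·(1/6) = 1/18.
If it is in envelope 2 (prior 1/3): only envelope 3 is available, probability 1; weight (1/3)·1 = 1/3.
If it is in envelope 3 (prior 1/3): the presenter opened envelope 3, so this case is ruled out; weight (1/3)·0 = 0.
The weights sum to 7/18.
So P(the cheque in envelope 2 | the presenter opened envelope 3) = (1/3) / (7/18) = 6/7.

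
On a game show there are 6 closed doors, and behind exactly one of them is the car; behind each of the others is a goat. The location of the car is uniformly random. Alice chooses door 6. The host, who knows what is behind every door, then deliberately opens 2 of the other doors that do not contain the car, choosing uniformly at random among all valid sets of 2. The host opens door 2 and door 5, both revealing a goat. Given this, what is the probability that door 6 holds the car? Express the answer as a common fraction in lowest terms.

1/6

Condition on the true location of the car.
If it is behind any of doors 1, 3, and 4 (prior 1/6 each): the host has 6 equally likely choices, so probability 1/6; weight (1/6)·(1/6) = 1/36 each.
If it is behind either of doors 2 and 5 (prior 1/6 each): that door was opened and seen not to hold the prize — ruled out; weight (1/6)·0 = 0 each.
If it is behind door 6 (prior 1/6): the host has 10 equally likely choices, so probability 1/10; weight (1/6)·(1/10) = 1/60.
The weights sum to 1/10.
So P(the car behind door 6 | the host opened door 2 and door 5) = (1/60) / (1/10) = 1/6.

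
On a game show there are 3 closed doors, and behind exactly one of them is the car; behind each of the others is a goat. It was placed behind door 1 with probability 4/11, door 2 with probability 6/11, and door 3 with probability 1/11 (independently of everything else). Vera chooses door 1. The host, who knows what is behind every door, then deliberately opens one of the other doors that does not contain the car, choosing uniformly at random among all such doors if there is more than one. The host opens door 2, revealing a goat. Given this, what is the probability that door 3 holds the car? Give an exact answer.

1/3

Condition on the true location of the car.
If it is behind door 1 (prior 4/11): the host has 2 equally likely choices, so probability 1/2; weight (4/11)·(1/2) = 2/11.
If it is behind door 2 (prior 6/11): the host opened door 2, so this case is ruled out; weight (6/11)·0 = 0.
If it is behind door 3 (prior 1/11): the host has no choice, probability 1; weight (1/11)·1 = 1/11.
The weights sum to 3/11.
So P(the car behind door 3 | the host opened door 2) = (1/11) / (3/11) = 1/3.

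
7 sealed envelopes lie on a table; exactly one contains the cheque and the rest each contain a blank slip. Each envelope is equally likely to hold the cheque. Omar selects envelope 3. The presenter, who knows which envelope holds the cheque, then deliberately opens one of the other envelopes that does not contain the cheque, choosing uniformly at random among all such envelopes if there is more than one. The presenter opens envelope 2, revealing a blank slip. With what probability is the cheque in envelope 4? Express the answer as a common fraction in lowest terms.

Apply Bayes' rule, conditioning on where the cheque actually is.
If it is in any of envelopes 1, 4, 5, 6, and 7 (prior 1/7 each): the presenter has 5 equally likely choices, so probability 1/5; weight (1/7)·(1/5) = 1/35 each.
If it is in envelope 2 (prior 1/7): the presenter opened envelope 2, so this case is ruled out; weight (1/7)·0 = 0.
If it is in envelope 3 (prior 1/7): the presenter has 6 equally likely choices, so probability 1/6; weight (1/7)·(1/6) = 1/42.
The weights sum to 1/6.
So P(the cheque in envelope 4 | the presenter opened envelope 2) = (1/35) / (1/6) = 6/35.

6/35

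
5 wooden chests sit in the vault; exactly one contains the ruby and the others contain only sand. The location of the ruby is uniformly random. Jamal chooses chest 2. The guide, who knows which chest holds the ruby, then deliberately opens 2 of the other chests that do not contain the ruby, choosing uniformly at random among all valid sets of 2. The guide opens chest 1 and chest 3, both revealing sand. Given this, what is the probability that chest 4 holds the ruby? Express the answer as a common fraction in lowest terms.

2/5

Condition on the true location of the ruby.
If it is in either of chests 1 and 3 (prior 1/5 each): that chest was opened and seen not to hold the prize — ruled out; weight (1/5)·0 = 0 each.
If it is in chest 2 (prior 1/5): the guide has 6 equally likely choices, so probability 1/6; weight (1/5)·(1/6) = 1/30.
If it is in either of chests 4 and 5 (prior 1/5 each): the guide has 3 equally likely choices, so probability 1/3; weight (1/5)·(1/3) = 1/15 each.
The weights sum to 1/6.
So P(the ruby in chest 4 | the guide opened chest 1 and chest 3) = (1/15) / (1/6) = 2/5.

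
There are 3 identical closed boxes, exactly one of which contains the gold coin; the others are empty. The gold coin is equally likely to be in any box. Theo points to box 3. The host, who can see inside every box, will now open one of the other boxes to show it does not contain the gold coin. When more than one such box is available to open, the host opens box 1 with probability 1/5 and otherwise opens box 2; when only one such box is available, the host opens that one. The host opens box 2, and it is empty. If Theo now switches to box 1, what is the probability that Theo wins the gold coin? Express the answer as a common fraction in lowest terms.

5/9

Apply Bayes' rule, conditioning on where the gold coin actually is.
If it is in box 1 (prior 1/3): only box 2 is available, probability 1; weight (1/3)·1 = 1/3.
If it is in box 2 (prior 1/3): the host opened box 2, so this case is ruled out; weight (1/3)·0 = 0.
If it is in box 3 (prior 1/3): box 1 is available but not opened, probability 4/5; weight (1/3)·(4/5) = 4/15.
The weights sum to 3/5.
So P(the gold coin in box 1 | the host opened box 2) = (1/3) / (3/5) = 5/9.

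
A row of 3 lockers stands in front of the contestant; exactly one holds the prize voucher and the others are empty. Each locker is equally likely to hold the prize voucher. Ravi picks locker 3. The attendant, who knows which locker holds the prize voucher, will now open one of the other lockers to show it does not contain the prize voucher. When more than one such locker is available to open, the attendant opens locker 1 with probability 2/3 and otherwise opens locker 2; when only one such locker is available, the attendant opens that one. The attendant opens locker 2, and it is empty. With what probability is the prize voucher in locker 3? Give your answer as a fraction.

Apply Bayes' rule, conditioning on where the prize voucher actually is.
If it is in locker 1 (prior 1/3): only locker 2 is available, probability 1; weight (1/3)·1 = 1/3.
If it is in locker 2 (prior 1/3): the attendant opened locker 2, so this case is ruled out; weight (1/3)·0 = 0.
If it is in locker 3 (prior 1/3): locker 1 is available but not opened, probability 1/3; weight (1/3)·(1/3) = 1/9.
The weights sum to 4/9.
So P(the prize voucher in locker 3 | the attendant opened locker 2) = (1/9) / (4/9) = 1/4.

1/4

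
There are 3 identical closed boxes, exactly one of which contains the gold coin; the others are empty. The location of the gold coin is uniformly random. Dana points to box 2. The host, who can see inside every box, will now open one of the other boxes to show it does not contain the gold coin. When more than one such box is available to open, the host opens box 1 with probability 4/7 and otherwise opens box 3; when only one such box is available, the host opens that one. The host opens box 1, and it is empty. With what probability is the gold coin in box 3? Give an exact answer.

7/11

Consider each possible location of the gold coin in turn.
If it is in box 1 (prior 1/3): the host opened box 1, so this case is ruled out; weight (1/3)·0 = 0.
If it is in box 2 (prior 1/3): box 1 is available, opened with probability 4/7; weight (1/3)·(4/7) = 4/21.
If it is in box 3 (prior 1/3): only box 1 is available, probability 1; weight (1/3)·1 = 1/3.
The weights sum to 11/21.
So P(the gold coin in box 3 | the host opened box 1) = (1/3) / (11/21) = 7/11.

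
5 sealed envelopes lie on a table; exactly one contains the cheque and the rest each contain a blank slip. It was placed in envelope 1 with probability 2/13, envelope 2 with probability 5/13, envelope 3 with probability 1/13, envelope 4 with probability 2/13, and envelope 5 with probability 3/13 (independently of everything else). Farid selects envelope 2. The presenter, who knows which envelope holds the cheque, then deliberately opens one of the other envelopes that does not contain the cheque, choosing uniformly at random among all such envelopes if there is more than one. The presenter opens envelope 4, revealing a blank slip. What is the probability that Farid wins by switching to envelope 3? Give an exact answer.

4/39

Apply Bayes' rule, conditioning on where the cheque actually is.
If it is in envelope 1 (prior 2/13): the presenter has 3 equally likely choices, so probability 1/3; weight (2/13)·(1/3) = 2/39.
If it is in envelope 2 (prior 5/13): the presenter has 4 equally likely choices, so probability 1/4; weight (5/13)·(1/4) = 5/52.
If it is in envelope 3 (prior 1/13): the presenter has 3 equally likely choices, so probability 1/3; weight (1/13)·(1/3) = 1/39.
If it is in envelope 4 (prior 2/13): the presenter opened envelope 4, so this case is ruled out; weight (2/13)·0 = 0.
If it is in envelope 5 (prior 3/13): the presenter has 3 equally likely choices, so probability 1/3; weight (3/13)·(1/3) = 1/13.
The weights sum to 1/4.
So P(the cheque in envelope 3 | the presenter opened envelope 4) = (1/39) / (1/4) = 4/39.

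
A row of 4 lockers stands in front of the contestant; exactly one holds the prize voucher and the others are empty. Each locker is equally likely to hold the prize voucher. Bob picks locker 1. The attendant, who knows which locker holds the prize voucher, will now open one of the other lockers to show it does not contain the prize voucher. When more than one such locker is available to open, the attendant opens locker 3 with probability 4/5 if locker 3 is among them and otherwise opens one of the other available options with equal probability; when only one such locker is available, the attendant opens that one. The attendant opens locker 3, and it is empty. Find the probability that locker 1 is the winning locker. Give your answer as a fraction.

Apply Bayes' rule, conditioning on where the prize voucher actually is.
If it is in any of lockers 1, 2, and 4 (prior 1/4 each): locker 3 is available, opened with probability 4/5; weight (1/4)·(4/5) = 1/5 each.
If it is in locker 3 (prior 1/4): the attendant opened locker 3, so this case is ruled out; weight (1/4)·0 = 0.
The weights sum to 3/5.
So P(the prize voucher in locker 1 | the attendant opened locker 3) = (1/5) / (3/5) = 1/3.

1/3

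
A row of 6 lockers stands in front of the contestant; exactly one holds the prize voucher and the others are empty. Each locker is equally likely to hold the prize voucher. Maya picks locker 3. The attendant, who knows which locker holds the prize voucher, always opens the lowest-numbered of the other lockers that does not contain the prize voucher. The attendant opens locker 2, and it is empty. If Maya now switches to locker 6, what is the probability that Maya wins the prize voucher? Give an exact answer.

Consider each possible location of the prize voucher in turn.
If it is in locker 1 (prior 1/6): locker 2 is the lowest-numbered option available, probability 1; weight (1/6)·1 = 1/6.
If it is in locker 2 (prior 1/6): the attendant opened locker 2, so this case is ruled out; weight (1/6)·0 = 0.
If it is in any of lockers 3, 4, 5, and 6 (prior 1/6 each): the attendant would have opened locker 1 instead, probability 0; weight (1/6)·0 = 0 each.
The weights sum to 1/6.
So P(the prize voucher in locker 6 | the attendant opened locker 2) = 0 / (1/6) = 0.

0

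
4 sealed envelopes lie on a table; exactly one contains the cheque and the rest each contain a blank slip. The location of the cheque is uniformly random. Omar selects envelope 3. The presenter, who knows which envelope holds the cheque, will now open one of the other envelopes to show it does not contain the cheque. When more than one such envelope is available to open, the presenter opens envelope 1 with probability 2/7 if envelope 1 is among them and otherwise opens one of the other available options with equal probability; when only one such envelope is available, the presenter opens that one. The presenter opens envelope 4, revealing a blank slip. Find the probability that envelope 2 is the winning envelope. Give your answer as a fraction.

5/11

Consider each possible location of the cheque in turn.
If it is in envelope 1 (prior 1/4): envelope 1 holds the prize so is unavailable; the presenter chooses uniformly among the 2 others, probability 1/2; weight (1/4)·(1/2) = 1/8.
If it is in envelope 2 (prior 1/4): envelope 1 is available but not opened, probability 5/7; weight (1/4)·(5/7) = 5/28.
If it is in envelope 3 (prior 1/4): envelope 1 is available but not opened; envelope 4 gets probability (1 − 2/7)/2 = 5/14; weight (1/4)·(5/14) = 5/56.
If it is in envelope 4 (prior 1/4): the presenter opened envelope 4, so this case is ruled out; weight (1/4)·0 = 0.
The weights sum to 11/28.
So P(the cheque in envelope 2 | the presenter opened envelope 4) = (5/28) / (11/28) = 5/11.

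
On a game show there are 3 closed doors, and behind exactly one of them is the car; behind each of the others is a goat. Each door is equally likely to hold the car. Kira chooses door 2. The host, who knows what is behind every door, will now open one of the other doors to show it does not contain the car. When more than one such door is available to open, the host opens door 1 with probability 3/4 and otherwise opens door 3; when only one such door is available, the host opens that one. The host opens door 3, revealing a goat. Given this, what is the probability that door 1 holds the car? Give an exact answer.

4/5

Condition on the true location of the car.
If it is behind door 1 (prior 1/3): only door 3 is available, probability 1; weight (1/3)·1 = 1/3.
If it is behind door 2 (prior 1/3): door 1 is available but not opened, probability 1/4; weight (1/3)·(1/4) = 1/12.
If it is behind door 3 (prior 1/3): the host opened door 3, so this case is ruled out; weight (1/3)·0 = 0.
The weights sum to 5/12.
So P(the car behind door 1 | the host opened door 3) = (1/3) / (5/12) = 4/5.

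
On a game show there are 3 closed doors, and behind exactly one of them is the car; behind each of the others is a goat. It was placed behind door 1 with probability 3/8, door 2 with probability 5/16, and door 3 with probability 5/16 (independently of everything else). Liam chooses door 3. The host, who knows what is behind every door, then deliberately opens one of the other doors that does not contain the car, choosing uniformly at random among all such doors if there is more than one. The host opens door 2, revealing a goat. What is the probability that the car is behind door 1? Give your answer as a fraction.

Consider each possible location of the car in turn.
If it is behind door 1 (prior 3/8): the host has no choice, probability 1; weight (3/8)·1 = 3/8.
If it is behind door 2 (prior 5/16): the host opened door 2, so this case is ruled out; weight (5/16)·0 = 0.
If it is behind door 3 (prior 5/16): the host has 2 equally likely choices, so probability 1/2; weight (5/16)·(1/2) = 5/32.
The weights sum to 17/32.
So P(the car behind door 1 | the host opened door 2) = (3/8) / (17/32) = 12/17.

12/17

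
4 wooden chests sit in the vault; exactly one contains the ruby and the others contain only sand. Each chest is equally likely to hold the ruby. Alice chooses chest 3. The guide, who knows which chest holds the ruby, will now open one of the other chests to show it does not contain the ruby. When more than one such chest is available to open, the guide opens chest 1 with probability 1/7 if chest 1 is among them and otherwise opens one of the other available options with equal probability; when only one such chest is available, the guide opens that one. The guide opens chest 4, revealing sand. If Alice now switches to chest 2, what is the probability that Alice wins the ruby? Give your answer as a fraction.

Consider each possible location of the ruby in turn.
If it is in chest 1 (prior 1/4): chest 1 holds the prize so is unavailable; the guide chooses uniformly among the 2 others, probability 1/2; weight (1/4)·(1/2) = 1/8.
If it is in chest 2 (prior 1/4): chest 1 is available but not opened, probability 6/7; weight (1/4)·(6/7) = 3/14.
If it is in chest 3 (prior 1/4): chest 1 is available but not opened; chest 4 gets probability (1 − 1/7)/2 = 3/7; weight (1/4)·(3/7) = 3/28.
If it is in chest 4 (prior 1/4): the guide opened chest 4, so this case is ruled out; weight (1/4)·0 = 0.
The weights sum to 25/56.
So P(the ruby in chest 2 | the guide opened chest 4) = (3/14) / (25/56) = 12/25.

12/25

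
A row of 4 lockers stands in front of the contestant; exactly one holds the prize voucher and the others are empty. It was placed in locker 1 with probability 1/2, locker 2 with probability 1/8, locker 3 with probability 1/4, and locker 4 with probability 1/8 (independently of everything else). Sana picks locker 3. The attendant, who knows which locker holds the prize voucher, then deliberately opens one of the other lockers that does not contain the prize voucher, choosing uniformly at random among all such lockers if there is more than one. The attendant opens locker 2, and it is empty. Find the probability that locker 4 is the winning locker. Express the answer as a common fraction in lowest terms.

Apply Bayes' rule, conditioning on where the prize voucher actually is.
If it is in locker 1 (prior 1/2): the attendant has 2 equally likely choices, so probability 1/2; weight (1/2)·(1/2) = 1/4.
If it is in locker 2 (prior 1/8): the attendant opened locker 2, so this case is ruled out; weight (1/8)·0 = 0.
If it is in locker 3 (prior 1/4): the attendant has 3 equally likely choices, so probability 1/3; weight (1/4)·(1/3) = 1/12.
If it is in locker 4 (prior 1/8): the attendant has 2 equally likely choices, so probability 1/2; weight (1/8)·(1/2) = 1/16.
The weights sum to 19/48.
So P(the prize voucher in locker 4 | the attendant opened locker 2) = (1/16) / (19/48) = 3/19.

3/19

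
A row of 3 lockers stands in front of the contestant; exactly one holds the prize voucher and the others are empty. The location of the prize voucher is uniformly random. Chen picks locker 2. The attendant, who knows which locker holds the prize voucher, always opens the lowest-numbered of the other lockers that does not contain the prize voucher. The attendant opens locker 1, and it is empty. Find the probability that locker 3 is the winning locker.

Apply Bayes' rule, conditioning on where the prize voucher actually is.
If it is in locker 1 (prior 1/3): the attendant opened locker 1, so this case is ruled out; weight (1/3)·0 = 0.
If it is in either of lockers 2 and 3 (prior 1/3 each): locker 1 is the lowest-numbered option available, probability 1; weight (1/3)·1 = 1/3 each.
The weights sum to 2/3.
So P(the prize voucher in locker 3 | the attendant opened locker 1) = (1/3) / (2/3) = 1/2.

1/2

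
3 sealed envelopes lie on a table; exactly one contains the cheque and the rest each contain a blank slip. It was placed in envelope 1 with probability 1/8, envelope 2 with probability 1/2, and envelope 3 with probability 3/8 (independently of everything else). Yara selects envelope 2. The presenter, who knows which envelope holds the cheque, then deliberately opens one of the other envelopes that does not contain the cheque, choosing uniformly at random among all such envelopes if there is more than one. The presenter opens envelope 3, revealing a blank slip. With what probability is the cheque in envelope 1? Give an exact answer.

1/3

Apply Bayes' rule, conditioning on where the cheque actually is.
If it is in envelope 1 (prior 1/8): the presenter has no choice, probability 1; weight (1/8)·1 = 1/8.
If it is in envelope 2 (prior 1/2): the presenter has 2 equally likely choices, so probability 1/2; weight (1/2)·(1/2) = 1/4.
If it is in envelope 3 (prior 3/8): the presenter opened envelope 3, so this case is ruled out; weight (3/8)·0 = 0.
The weights sum to 3/8.
So P(the cheque in envelope 1 | the presenter opened envelope 3) = (1/8) / (3/8) = 1/3.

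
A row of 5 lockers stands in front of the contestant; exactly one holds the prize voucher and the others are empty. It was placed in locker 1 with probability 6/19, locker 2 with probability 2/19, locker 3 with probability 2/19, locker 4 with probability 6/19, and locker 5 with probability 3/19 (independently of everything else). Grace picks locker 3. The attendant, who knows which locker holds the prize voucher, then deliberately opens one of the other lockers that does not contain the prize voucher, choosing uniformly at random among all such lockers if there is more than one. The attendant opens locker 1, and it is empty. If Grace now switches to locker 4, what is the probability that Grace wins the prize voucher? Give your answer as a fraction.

Consider each possible location of the prize voucher in turn.
If it is in locker 1 (prior 6/19): the attendant opened locker 1, so this case is ruled out; weight (6/19)·0 = 0.
If it is in locker 2 (prior 2/19): the attendant has 3 equally likely choices, so probability 1/3; weight (2/19)·(1/3) = 2/57.
If it is in locker 3 (prior 2/19): the attendant has 4 equally likely choices, so probability 1/4; weight (2/19)·(1/4) = 1/38.
If it is in locker 4 (prior 6/19): the attendant has 3 equally likely choices, so probability 1/3; weight (6/19)·(1/3) = 2/19.
If it is in locker 5 (prior 3/19): the attendant has 3 equally likely choices, so probability 1/3; weight (3/19)·(1/3) = 1/19.
The weights sum to 25/114.
So P(the prize voucher in locker 4 | the attendant opened locker 1) = (2/19) / (25/114) = 12/25.

12/25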